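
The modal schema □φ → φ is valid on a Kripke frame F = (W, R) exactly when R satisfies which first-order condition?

Reflexivity

Suppose □φ→φ is valid. At any x set V(φ)={w : Rxw}. Then □φ holds at x, so φ holds at x, i.e. Rxx.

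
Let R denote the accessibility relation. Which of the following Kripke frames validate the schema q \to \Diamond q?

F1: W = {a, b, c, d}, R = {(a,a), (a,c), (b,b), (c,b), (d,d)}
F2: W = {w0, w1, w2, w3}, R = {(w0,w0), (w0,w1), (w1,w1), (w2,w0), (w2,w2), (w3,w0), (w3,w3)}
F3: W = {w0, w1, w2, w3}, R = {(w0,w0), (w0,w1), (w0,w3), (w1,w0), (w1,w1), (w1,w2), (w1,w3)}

This is the axiom for reflexivity; its first-order frame correspondent is \forall x Rxx.
F1: fails — world c does not see itself.
F2: satisfies the condition.
F3: fails — world w2 does not see itself.

F2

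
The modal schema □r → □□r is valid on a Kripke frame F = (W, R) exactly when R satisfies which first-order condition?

This schema is the 4 axiom.
It corresponds to transitivity: ∀x ∀y ∀z (Rxy ∧ Ryz → Rxz).

transitivity: ∀x ∀y ∀z (Rxy ∧ Ryz → Rxz)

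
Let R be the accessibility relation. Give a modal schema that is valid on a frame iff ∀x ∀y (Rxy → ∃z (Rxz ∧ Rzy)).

This is density; the standard corresponding axiom is C4: □□q → □q.
Suppose □□q→□q is valid. Take Rxy and set V(q)={w : xR²w}. Then □□q at x, so □q at x, so q at y, i.e. ∃z(Rxz∧Rzy).

□□q → □q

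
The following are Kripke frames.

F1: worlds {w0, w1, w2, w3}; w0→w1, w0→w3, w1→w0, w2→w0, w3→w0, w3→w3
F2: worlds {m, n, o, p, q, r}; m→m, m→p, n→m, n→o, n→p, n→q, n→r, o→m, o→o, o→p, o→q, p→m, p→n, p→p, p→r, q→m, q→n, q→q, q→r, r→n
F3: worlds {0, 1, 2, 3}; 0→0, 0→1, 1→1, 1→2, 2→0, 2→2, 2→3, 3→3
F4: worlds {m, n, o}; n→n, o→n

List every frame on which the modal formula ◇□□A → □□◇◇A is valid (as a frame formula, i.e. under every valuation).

Frame correspondent (Sahlqvist): ∀x ∀y ∀z ((xRy ∧ xR²z) → ∃w (yR²w ∧ zR²w)) — i.e. a generalized confluence (Geach) condition.
F1: ✓.
F2: ✓.
F3: fails — 2R0, 2R²3 but no w with 0R²w and 3R²w.
F4: ✓.

F1, F2, F4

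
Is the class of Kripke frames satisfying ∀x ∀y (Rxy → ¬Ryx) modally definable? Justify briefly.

Modal frame validity is preserved under surjective bounded morphisms.
The 5-cycle (worlds 0,1,2,3,4 with 0→1→2→3→4→0) is asymmetric. Mapping every world to a single reflexive point • is a surjective bounded morphism, and the reflexive point is not asymmetric (R•• but asymmetry requires ¬R••).
So no modal formula (or set of formulas) defines exactly the asymmetric frames.

No — not modally definable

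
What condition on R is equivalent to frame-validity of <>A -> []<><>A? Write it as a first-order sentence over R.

forall x forall y forall z ((xRy & xRz) -> exists w (y = w & z R^2 w))

This is a Sahlqvist (Geach-type) schema ◇^1□^0A → □^1◇^2A.
Minimal-valuation argument: fix x; take any y with xR^1y and any z with xR^1z. Set V(A) to the set of worlds R-reachable from y in exactly 0 steps. Then □^0A holds at y, so the antecedent holds at x; validity forces ◇^2A at z, giving a w with zR^2w and yR^0w.
First-order correspondent: forall x forall y forall z ((xRy & xRz) -> exists w (y = w & z R^2 w)).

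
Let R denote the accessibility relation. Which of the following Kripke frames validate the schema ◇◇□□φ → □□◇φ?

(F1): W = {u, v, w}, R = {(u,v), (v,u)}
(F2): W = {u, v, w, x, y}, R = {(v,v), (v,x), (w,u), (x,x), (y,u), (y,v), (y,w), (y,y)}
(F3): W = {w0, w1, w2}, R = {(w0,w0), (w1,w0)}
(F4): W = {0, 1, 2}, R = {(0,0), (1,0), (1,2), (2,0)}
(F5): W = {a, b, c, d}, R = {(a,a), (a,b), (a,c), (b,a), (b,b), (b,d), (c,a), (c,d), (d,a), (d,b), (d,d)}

(F3), (F4), (F5)

Frame correspondent (Sahlqvist): ∀x ∀y ∀z ((xR²y ∧ xR²z) → ∃w (yR²w ∧ zRw)) — i.e. a generalized confluence (Geach) condition.
(F1): fails — uR²u, uR²u but no t with uR²t and uRt.
(F2): fails — yR²u, yR²u but no t with uR²t and uRt.
(F3): holds.
(F4): holds.
(F5): holds.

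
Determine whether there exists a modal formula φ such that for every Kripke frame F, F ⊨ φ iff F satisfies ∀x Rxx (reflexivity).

Definable; □p → p defines it

The condition is reflexivity. A defining modal formula is □p → p.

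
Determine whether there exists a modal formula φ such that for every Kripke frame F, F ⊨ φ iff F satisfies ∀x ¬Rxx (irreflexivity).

No — not modally definable

Modal frame validity is preserved under surjective bounded morphisms.
The 5-cycle (worlds 0,1,2,3,4 with 0→1→2→3→4→0) is irreflexive, and the map sending every world to a single reflexive point • is a surjective bounded morphism (forth: every edge maps to (•,•); back: every world has a successor). So any modal formula valid on the 5-cycle is also valid on the reflexive point, which is not irreflexive.
Hence irreflexivity is not modally definable.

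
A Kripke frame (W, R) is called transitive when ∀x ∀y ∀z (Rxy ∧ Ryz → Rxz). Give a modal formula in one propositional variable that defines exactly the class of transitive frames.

This is transitivity; the standard corresponding axiom is 4: □r → □□r.
Suppose □r→□□r is valid. Take Rxy, Ryz and set V(r)={w : Rxw}. Then □r at x, so □□r at x, so □r at y, so r at z, i.e. Rxz.

□r → □□r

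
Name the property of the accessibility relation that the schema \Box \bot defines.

Emptiness of R

□⊥ is valid iff no world has any successor (otherwise □⊥ fails at any world with one).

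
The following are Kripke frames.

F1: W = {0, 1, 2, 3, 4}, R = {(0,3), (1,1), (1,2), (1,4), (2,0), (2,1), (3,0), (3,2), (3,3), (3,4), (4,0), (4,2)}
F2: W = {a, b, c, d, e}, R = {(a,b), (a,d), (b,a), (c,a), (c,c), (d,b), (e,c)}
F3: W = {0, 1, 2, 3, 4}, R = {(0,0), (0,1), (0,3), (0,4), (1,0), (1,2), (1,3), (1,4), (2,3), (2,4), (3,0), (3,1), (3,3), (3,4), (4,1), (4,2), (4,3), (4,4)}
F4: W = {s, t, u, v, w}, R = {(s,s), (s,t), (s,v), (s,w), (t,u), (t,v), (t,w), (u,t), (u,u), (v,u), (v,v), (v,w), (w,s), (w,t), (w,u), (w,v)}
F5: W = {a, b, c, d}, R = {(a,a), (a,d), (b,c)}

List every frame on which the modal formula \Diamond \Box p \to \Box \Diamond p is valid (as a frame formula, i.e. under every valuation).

The schema corresponds to convergence: \forall x \forall y \forall z (Rxy \wedge Rxz \to \exists w (Ryw \wedge Rzw)).
F1: fails — R20 and R21 but 0 and 1 have no common successor.
F2: fails — Rab and Rad but b and d have no common successor.
F3: holds.
F4: holds.
F5: fails — Raa and Rad but a and d have no common successor.

F3, F4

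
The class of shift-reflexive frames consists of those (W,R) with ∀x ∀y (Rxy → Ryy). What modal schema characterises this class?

□(□r → r)

The condition is shift-reflexivity. The T□ schema □(□r → r) defines it.
Suppose □(□r→r) is valid. Take Rxy and set V(r)={w : Ryw}. Then at y, □r holds; since □(□r→r) at x, □r→r at y, so r at y, i.e. Ryy.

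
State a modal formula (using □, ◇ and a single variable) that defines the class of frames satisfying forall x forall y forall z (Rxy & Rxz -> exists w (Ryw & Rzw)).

◇□r → □◇r

A defining formula is ◇□r → □◇r (the .2 axiom).
Suppose ◇□r→□◇r is valid. Take Rxy, Rxz and set V(r)={w : Ryw}. Then □r at y so ◇□r at x, so □◇r at x, so ◇r at z, giving w with Rzw and Ryw.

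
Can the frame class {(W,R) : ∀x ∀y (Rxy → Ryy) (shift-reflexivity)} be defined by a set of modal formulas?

This is a Sahlqvist condition; the T□ axiom □(□r → r) defines it.
Suppose □(□r→r) is valid. Take Rxy and set V(r)={w : Ryw}. Then at y, □r holds; since □(□r→r) at x, □r→r at y, so r at y, i.e. Ryy.

Yes, by □(□r → r)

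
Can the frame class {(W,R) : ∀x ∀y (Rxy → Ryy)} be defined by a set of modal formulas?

This is a Sahlqvist condition; the T□ axiom □(□p → p) defines it.
Suppose □(□p→p) is valid. Take Rxy and set V(p)={w : Ryw}. Then at y, □p holds; since □(□p→p) at x, □p→p at y, so p at y, i.e. Ryy.

Yes — defined by □(□p → p)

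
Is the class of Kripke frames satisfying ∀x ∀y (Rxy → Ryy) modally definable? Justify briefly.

Yes, by □(□q → q)

Yes: it is shift-reflexivity, defined by the T□ schema □(□q → q).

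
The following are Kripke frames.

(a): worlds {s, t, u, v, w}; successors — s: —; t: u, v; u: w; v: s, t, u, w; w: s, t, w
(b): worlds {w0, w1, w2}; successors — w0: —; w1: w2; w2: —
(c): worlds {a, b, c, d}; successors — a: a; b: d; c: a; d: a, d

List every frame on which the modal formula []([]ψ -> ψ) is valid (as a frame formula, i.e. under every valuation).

Frame correspondent (Sahlqvist): forall x forall y (Rxy -> Ryy) — i.e. shift-reflexivity.
(a): fails — Rwt but not Rtt.
(b): fails — Rw1w2 but not Rw2w2.
(c): satisfies the condition.
Valid on: (c).

(c)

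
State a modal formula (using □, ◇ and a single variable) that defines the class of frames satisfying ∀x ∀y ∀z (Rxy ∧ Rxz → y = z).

◇ψ → □ψ

A defining formula is ◇ψ → □ψ (the CD axiom).
Suppose ◇ψ→□ψ is valid. Take Rxy, Rxz and set V(ψ)={y}. Then ◇ψ at x, so □ψ at x, so ψ at z, i.e. z=y.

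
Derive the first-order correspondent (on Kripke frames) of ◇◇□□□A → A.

This is a Sahlqvist (Geach-type) schema ◇^2□^3A → □^0◇^0A.
First-order correspondent: ∀x ∀y (xR²y → ∃w (yR³w ∧ x = w)).

∀x ∀y (xR²y → ∃w (yR³w ∧ x = w))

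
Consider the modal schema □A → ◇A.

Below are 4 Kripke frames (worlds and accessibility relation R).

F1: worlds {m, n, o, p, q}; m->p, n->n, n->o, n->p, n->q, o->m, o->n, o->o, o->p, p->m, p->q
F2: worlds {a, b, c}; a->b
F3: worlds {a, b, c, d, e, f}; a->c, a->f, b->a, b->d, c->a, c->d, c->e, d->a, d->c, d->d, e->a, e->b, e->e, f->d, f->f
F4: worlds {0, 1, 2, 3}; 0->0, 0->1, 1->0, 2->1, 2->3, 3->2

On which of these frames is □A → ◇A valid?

Frame correspondent (Sahlqvist): ∀x ∃y Rxy — i.e. seriality.
F1: fails — world q has no successor.
F2: fails — world b has no successor.
F3: satisfies the condition.
F4: satisfies the condition.

F3, F4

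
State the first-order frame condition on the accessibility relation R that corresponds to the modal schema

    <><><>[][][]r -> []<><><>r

This is a Sahlqvist (Geach-type) schema ◇^3□^3r → □^1◇^3r.
Minimal-valuation argument: fix x; take any y with xR^3y and any z with xR^1z. Set V(r) to the set of worlds R-reachable from y in exactly 3 steps. Then □^3r holds at y, so the antecedent holds at x; validity forces ◇^3r at z, giving a w with zR^3w and yR^3w.
First-order correspondent: forall x forall y forall z ((x R^3 y & xRz) -> exists w (y R^3 w & z R^3 w)).

forall x forall y forall z ((x R^3 y & xRz) -> exists w (y R^3 w & z R^3 w))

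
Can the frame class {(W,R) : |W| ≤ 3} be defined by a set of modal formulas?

No

If a class were modally definable it would be closed under disjoint unions (Goldblatt–Thomason).
Any modal formula valid on each of 4 disjoint one-world frames is valid on their disjoint union (validity is preserved under disjoint unions). Each one-world frame has |W|=1≤3, but the union has |W|=4.
So the class is not modally definable.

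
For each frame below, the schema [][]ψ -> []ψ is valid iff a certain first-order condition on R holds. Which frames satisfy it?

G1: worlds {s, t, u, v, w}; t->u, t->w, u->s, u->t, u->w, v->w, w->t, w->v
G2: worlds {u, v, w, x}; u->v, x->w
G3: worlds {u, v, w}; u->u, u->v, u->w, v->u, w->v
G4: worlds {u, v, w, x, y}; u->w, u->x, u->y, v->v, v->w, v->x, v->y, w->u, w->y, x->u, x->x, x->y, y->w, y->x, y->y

Frame correspondent (Sahlqvist): forall x forall y (Rxy -> exists z (Rxz & Rzy)) — i.e. density.
G1: fails — Rwt but no z with Rwz and Rzt.
G2: fails — Ruv but no z with Ruz and Rzv.
G3: fails — Rwv but no z with Rwz and Rzv.
G4: fails — Rwu but no z with Rwz and Rzu.
Valid on no frame.

none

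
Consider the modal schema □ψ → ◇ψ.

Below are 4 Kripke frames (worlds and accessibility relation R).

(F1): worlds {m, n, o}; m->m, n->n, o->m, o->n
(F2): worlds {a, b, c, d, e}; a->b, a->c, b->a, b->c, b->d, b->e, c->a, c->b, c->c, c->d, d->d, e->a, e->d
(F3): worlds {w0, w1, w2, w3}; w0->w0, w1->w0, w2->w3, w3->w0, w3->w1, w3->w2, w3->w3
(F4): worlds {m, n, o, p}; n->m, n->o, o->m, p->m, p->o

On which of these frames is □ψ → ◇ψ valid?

This is the axiom for seriality; its first-order frame correspondent is ∀x ∃y Rxy.
(F1): satisfies the condition.
(F2): satisfies the condition.
(F3): satisfies the condition.
(F4): fails — world m has no successor.

(F1), (F2), (F3)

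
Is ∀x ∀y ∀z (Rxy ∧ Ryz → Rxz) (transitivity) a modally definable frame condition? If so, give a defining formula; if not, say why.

Yes, by □q → □□q

The condition is transitivity. A defining modal formula is □q → □□q.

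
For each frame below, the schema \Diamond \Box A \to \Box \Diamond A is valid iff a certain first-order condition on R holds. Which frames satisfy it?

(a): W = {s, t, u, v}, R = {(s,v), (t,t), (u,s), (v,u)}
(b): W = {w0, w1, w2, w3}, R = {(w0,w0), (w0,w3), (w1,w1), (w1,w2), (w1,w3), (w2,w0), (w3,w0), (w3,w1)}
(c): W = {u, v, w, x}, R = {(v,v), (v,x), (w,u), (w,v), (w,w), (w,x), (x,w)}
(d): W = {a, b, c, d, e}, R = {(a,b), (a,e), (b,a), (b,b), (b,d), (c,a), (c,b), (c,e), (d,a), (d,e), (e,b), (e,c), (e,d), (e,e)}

(a), (d)

The schema corresponds to convergence: \forall x \forall y \forall z (Rxy \wedge Rxz \to \exists w (Ryw \wedge Rzw)).
(a): satisfies the condition.
(b): fails — Rw1w2 and Rw1w1 but w2 and w1 have no common successor.
(c): fails — Rvv and Rvx but v and x have no common successor.
(d): satisfies the condition.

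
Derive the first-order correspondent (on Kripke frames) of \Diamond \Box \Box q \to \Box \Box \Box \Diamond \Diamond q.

This is a Sahlqvist (Geach-type) schema ◇^1□^2q → □^3◇^2q.
First-order correspondent: \forall x \forall y \forall z ((xRy \wedge x R^3 z) \to \exists w (y R^2 w \wedge z R^2 w)).

\forall x \forall y \forall z ((xRy \wedge x R^3 z) \to \exists w (y R^2 w \wedge z R^2 w))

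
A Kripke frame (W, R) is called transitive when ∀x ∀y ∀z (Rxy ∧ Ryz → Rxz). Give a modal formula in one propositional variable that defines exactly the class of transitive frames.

The condition is transitivity. The 4 schema □s → □□s defines it.
Suppose □s→□□s is valid. Take Rxy, Ryz and set V(s)={w : Rxw}. Then □s at x, so □□s at x, so □s at y, so s at z, i.e. Rxz.

□s → □□s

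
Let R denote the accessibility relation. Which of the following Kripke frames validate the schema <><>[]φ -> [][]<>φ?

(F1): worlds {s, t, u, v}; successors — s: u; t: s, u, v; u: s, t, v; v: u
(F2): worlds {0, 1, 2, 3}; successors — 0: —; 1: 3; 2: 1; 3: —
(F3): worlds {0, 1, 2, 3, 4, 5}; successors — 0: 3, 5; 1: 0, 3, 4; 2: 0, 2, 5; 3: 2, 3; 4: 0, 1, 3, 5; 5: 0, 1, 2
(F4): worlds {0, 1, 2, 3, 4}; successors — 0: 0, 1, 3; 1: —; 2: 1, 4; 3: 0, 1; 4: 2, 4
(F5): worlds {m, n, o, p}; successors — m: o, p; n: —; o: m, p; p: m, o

Frame correspondent (Sahlqvist): forall x forall y forall z ((x R^2 y & x R^2 z) -> exists w (yRw & zRw)) — i.e. a generalized confluence (Geach) condition.
(F1): fails — tR²s, tR²u but no w with sRw and uRw.
(F2): fails — 2R²3, 2R²3 but no w with 3Rw and 3Rw.
(F3): fails — 1R²0, 1R²5 but no w with 0Rw and 5Rw.
(F4): fails — 0R²0, 0R²1 but no w with 0Rw and 1Rw.
(F5): satisfies the condition.

(F5)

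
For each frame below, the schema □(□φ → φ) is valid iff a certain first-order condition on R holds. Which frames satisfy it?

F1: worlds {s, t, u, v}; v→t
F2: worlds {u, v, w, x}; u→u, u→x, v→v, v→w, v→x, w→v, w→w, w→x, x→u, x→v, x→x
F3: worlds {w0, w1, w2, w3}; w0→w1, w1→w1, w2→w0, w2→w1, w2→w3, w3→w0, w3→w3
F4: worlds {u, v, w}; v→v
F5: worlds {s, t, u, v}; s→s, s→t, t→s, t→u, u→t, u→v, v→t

F2, F4

This is the axiom for shift-reflexivity; its first-order frame correspondent is ∀x ∀y (Rxy → Ryy).
F1: fails — Rvt but not Rtt.
F2: satisfies the condition.
F3: fails — Rw3w0 but not Rw0w0.
F4: satisfies the condition.
F5: fails — Ruv but not Rvv.
Valid on: F2, F4.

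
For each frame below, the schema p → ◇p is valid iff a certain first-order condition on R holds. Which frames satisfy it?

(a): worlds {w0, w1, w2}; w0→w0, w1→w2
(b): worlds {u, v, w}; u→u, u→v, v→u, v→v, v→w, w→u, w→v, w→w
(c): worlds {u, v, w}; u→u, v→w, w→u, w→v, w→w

The schema corresponds to reflexivity: ∀x Rxx.
(a): fails — world w1 does not see itself.
(b): satisfies the condition.
(c): fails — world v does not see itself.

(b)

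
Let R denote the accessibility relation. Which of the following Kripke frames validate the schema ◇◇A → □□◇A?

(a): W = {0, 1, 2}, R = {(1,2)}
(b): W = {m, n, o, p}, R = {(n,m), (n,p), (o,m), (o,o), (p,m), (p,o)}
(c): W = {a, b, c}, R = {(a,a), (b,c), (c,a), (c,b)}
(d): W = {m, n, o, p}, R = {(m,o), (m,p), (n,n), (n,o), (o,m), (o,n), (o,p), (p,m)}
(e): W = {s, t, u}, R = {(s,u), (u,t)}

This is the axiom for a generalized confluence (Geach) condition; its first-order frame correspondent is ∀x ∀y ∀z ((xR²y ∧ xR²z) → ∃w (y = w ∧ zRw)).
(a): satisfies the condition.
(b): fails — nR²m, nR²m but no w with m=w and mRw.
(c): fails — bR²a, bR²b but no w with a=w and bRw.
(d): fails — mR²m, mR²m but no w with m=w and mRw.
(e): fails — sR²t, sR²t but no w with t=w and tRw.

(a)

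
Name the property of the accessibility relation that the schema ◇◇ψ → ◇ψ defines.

transitivity: ∀x ∀y ∀z (Rxy ∧ Ryz → Rxz)

This is frame-equivalent to □ψ → □□ψ (substitute ¬ψ for ψ and contrapose).
Suppose □ψ→□□ψ is valid. Take Rxy, Ryz and set V(ψ)={w : Rxw}. Then □ψ at x, so □□ψ at x, so □ψ at y, so ψ at z, i.e. Rxz.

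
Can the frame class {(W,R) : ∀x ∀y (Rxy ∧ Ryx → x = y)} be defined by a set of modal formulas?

No

Any modally definable frame class is closed under surjective bounded morphisms.
The 8-cycle (worlds 0,1,2,3,4,5,6,7 with 0→1→2→3→4→5→6→7→0) is antisymmetric. Sending even-indexed worlds to s and odd-indexed worlds to t is a surjective bounded morphism onto the two-world frame with s↔t, which is not antisymmetric.
So no modal formula (or set of formulas) defines exactly the antisymmetric frames.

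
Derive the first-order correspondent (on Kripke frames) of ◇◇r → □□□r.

∀x ∀y ∀z ((xR²y ∧ xR³z) → ∃w (y = w ∧ z = w))

This is a Sahlqvist (Geach-type) schema ◇^2□^0r → □^3◇^0r.
Minimal-valuation argument: fix x; take any y with xR^2y and any z with xR^3z. Set V(r) to the set of worlds R-reachable from y in exactly 0 steps. Then □^0r holds at y, so the antecedent holds at x; validity forces ◇^0r at z, giving a w with zR^0w and yR^0w.
First-order correspondent: ∀x ∀y ∀z ((xR²y ∧ xR³z) → ∃w (y = w ∧ z = w)).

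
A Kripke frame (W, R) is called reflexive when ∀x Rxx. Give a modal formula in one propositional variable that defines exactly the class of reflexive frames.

□s → s

A defining formula is □s → s (the T axiom).
Suppose □s→s is valid. At any x set V(s)={w : Rxw}. Then □s holds at x, so s holds at x, i.e. Rxx.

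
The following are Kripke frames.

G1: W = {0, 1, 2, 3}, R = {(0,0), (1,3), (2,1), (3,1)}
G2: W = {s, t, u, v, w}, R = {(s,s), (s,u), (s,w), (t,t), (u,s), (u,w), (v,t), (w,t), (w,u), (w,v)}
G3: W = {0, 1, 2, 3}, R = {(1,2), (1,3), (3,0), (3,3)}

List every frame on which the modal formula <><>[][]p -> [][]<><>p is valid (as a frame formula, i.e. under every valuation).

G1, G2

The schema corresponds to a generalized confluence (Geach) condition: forall x forall y forall z ((x R^2 y & x R^2 z) -> exists w (y R^2 w & z R^2 w)).
G1: ✓.
G2: ✓.
G3: fails — 1R²0, 1R²0 but no w with 0R²w and 0R²w.
Valid on: G1, G2.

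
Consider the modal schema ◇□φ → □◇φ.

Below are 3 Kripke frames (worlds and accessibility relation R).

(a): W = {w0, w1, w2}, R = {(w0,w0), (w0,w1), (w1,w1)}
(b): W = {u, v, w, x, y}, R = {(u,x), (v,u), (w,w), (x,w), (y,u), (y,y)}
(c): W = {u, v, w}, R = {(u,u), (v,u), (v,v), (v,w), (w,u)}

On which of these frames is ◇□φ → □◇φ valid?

(a), (c)

Frame correspondent (Sahlqvist): ∀x ∀y ∀z (Rxy ∧ Rxz → ∃w (Ryw ∧ Rzw)) — i.e. convergence.
(a): ✓.
(b): fails — Ryy and Ryu but y and u have no common successor.
(c): ✓.
Valid on: (a), (c).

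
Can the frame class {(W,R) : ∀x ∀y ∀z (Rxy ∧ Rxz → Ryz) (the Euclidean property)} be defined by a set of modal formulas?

Yes, by ◇p → □◇p

Yes: it is the Euclidean property, defined by the 5 schema ◇p → □◇p.
Suppose ◇p→□◇p is valid. Take Rxy, Rxz and set V(p)={y}. Then ◇p at x, so □◇p at x, so ◇p at z, so some w with Rzw has p; w=y, i.e. Rzy. By symmetry of the argument, Ryz.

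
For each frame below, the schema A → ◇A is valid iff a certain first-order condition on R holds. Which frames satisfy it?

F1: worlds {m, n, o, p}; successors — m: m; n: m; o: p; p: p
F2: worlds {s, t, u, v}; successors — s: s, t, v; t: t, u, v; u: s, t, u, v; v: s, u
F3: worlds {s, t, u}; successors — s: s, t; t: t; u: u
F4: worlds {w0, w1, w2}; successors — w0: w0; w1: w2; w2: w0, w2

F3

Frame correspondent (Sahlqvist): ∀x Rxx — i.e. reflexivity.
F1: fails — world n does not see itself.
F2: fails — world v does not see itself.
F3: ✓.
F4: fails — world w1 does not see itself.
Valid on: F3.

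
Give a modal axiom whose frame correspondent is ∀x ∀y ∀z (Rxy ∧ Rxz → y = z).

◇p → □p

This is partial functionality; the standard corresponding axiom is CD: ◇p → □p.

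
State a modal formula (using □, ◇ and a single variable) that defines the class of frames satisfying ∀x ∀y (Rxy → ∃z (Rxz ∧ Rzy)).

□□q → □q

The condition is density. The C4 schema □□q → □q defines it.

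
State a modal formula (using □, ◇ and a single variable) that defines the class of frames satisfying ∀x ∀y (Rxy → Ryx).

The condition is symmetry. The B schema ψ → □◇ψ defines it.
Suppose ψ→□◇ψ is valid. Take Rxy and set V(ψ)={x}. Then ψ at x, so □◇ψ at x, so ◇ψ at y, so some z with Ryz has ψ; z=x, i.e. Ryx.

ψ → □◇ψ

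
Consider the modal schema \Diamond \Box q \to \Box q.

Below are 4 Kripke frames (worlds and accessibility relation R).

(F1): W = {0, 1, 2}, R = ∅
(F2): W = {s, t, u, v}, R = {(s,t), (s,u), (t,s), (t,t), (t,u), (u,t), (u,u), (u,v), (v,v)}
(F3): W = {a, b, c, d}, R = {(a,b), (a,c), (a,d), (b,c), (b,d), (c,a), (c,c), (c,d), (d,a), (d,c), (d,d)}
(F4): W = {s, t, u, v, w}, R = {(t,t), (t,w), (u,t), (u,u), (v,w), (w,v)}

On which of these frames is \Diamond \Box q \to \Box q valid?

(F1)

Frame correspondent (Sahlqvist): \forall x \forall y \forall z (Rxy \wedge Rxz \to Ryz) — i.e. the Euclidean property.
(F1): satisfies the condition.
(F2): fails — Rts and Rts but not Rss.
(F3): fails — Rab and Rab but not Rbb.
(F4): fails — Rtw and Rtw but not Rww.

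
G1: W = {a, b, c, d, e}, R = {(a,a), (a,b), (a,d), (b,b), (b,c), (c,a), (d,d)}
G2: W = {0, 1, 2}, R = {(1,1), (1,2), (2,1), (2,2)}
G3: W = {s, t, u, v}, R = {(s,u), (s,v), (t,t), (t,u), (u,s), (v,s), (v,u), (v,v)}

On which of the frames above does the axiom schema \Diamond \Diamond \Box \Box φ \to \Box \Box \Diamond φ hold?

This is the axiom for a generalized confluence (Geach) condition; its first-order frame correspondent is \forall x \forall y \forall z ((x R^2 y \wedge x R^2 z) \to \exists w (y R^2 w \wedge zRw)).
G1: fails — aR²b, aR²d but no w with bR²w and dRw.
G2: ✓.
G3: fails — sR²u, sR²u but no w with uR²w and uRw.

G2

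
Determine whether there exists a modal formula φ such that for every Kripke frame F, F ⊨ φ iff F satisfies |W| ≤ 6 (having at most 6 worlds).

Modal frame validity is preserved under disjoint unions.
Any modal formula valid on each of 7 disjoint one-world frames is valid on their disjoint union (validity is preserved under disjoint unions). Each one-world frame has |W|=1≤6, but the union has |W|=7.
So the class is not modally definable.

No — not modally definable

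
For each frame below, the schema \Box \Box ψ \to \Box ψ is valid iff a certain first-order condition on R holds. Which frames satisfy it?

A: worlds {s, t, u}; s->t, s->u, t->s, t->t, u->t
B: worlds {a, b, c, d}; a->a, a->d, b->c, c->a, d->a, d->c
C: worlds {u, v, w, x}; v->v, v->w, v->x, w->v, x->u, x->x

Frame correspondent (Sahlqvist): \forall x \forall y (Rxy \to \exists z (Rxz \wedge Rzy)) — i.e. density.
A: fails — Rsu but no z with Rsz and Rzu.
B: fails — Rbc but no z with Rbz and Rzc.
C: ✓.
Valid on: C.

C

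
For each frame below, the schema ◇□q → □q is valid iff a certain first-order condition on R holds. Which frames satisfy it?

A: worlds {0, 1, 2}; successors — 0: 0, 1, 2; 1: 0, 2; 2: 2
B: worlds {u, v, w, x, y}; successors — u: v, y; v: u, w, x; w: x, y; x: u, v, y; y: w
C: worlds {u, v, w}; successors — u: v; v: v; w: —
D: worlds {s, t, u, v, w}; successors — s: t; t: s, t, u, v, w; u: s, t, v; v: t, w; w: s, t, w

The schema corresponds to the Euclidean property: ∀x ∀y ∀z (Rxy ∧ Rxz → Ryz).
A: fails — R02 and R00 but not R20.
B: fails — Ruv and Ruv but not Rvv.
C: satisfies the condition.
D: fails — Rtv and Rtv but not Rvv.

C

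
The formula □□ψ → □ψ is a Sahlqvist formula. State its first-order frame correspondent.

Suppose □□ψ→□ψ is valid. Take Rxy and set V(ψ)={w : xR²w}. Then □□ψ at x, so □ψ at x, so ψ at y, i.e. ∃z(Rxz∧Rzy).
The converse is a direct semantic check.
Frame condition: ∀x ∀y (Rxy → ∃z (Rxz ∧ Rzy)).

Density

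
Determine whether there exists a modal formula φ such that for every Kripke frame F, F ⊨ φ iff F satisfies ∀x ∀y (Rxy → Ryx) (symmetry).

Yes: it is symmetry, defined by the B schema p → □◇p.

Yes — defined by p → □◇p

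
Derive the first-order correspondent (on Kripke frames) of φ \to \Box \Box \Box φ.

\forall x \forall z (x R^3 z \to \exists w (x = w \wedge z = w))

This is a Sahlqvist (Geach-type) schema ◇^0□^0φ → □^3◇^0φ.
Minimal-valuation argument: fix x; take any y with xR^0y and any z with xR^3z. Set V(φ) to the set of worlds R-reachable from y in exactly 0 steps. Then □^0φ holds at y, so the antecedent holds at x; validity forces ◇^0φ at z, giving a w with zR^0w and yR^0w.
First-order correspondent: \forall x \forall z (x R^3 z \to \exists w (x = w \wedge z = w)).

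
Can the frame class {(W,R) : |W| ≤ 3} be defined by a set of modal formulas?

Not modally definable

Any modally definable frame class is closed under disjoint unions.
Any modal formula valid on each of 4 disjoint one-world frames is valid on their disjoint union (validity is preserved under disjoint unions). Each one-world frame has |W|=1≤3, but the union has |W|=4.
Hence having at most 3 worlds is not modally definable.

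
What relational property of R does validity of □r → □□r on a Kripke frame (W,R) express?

Suppose □r→□□r is valid. Take Rxy, Ryz and set V(r)={w : Rxw}. Then □r at x, so □□r at x, so □r at y, so r at z, i.e. Rxz.
The converse is a direct semantic check.
So the correspondent is transitivity.

transitivity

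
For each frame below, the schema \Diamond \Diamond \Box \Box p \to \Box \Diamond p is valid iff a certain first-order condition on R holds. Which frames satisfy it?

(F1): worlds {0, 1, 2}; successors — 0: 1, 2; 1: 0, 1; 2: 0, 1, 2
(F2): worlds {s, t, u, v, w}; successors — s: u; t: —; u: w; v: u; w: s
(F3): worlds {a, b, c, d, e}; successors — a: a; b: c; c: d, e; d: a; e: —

This is the axiom for a generalized confluence (Geach) condition; its first-order frame correspondent is \forall x \forall y \forall z ((x R^2 y \wedge xRz) \to \exists w (y R^2 w \wedge zRw)).
(F1): satisfies the condition.
(F2): fails — sR²w, sRu but no w* with wR²w* and uRw*.
(F3): fails — bR²d, bRc but no w with dR²w and cRw.
Valid on: (F1).

(F1)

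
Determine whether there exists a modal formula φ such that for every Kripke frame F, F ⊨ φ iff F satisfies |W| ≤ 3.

Not definable by any modal formula

If a class were modally definable it would be closed under disjoint unions (Goldblatt–Thomason).
Any modal formula valid on each of 4 disjoint one-world frames is valid on their disjoint union (validity is preserved under disjoint unions). Each one-world frame has |W|=1≤3, but the union has |W|=4.
So no modal formula (or set of formulas) defines exactly the |W|≤3 frames.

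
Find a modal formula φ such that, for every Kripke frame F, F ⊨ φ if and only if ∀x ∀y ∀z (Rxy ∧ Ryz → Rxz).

□ψ → □□ψ

The condition is transitivity. The 4 schema □ψ → □□ψ defines it.
Suppose □ψ→□□ψ is valid. Take Rxy, Ryz and set V(ψ)={w : Rxw}. Then □ψ at x, so □□ψ at x, so □ψ at y, so ψ at z, i.e. Rxz.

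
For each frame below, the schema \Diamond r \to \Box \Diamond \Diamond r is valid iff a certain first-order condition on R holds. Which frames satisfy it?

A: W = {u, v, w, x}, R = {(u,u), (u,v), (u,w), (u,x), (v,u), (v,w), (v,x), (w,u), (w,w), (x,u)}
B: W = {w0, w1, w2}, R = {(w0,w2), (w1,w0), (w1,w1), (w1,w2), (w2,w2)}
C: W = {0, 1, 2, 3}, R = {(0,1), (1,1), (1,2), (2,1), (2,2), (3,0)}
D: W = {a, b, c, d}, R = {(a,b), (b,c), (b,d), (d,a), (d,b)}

A

This is the axiom for a generalized confluence (Geach) condition; its first-order frame correspondent is \forall x \forall y \forall z ((xRy \wedge xRz) \to \exists w (y = w \wedge z R^2 w)).
A: condition met.
B: fails — w1Rw0, w1Rw0 but no w with w0=w and w0R²w.
C: fails — 3R0, 3R0 but no w with 0=w and 0R²w.
D: fails — bRc, bRc but no w with c=w and cR²w.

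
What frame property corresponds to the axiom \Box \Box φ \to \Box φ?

Suppose □□φ→□φ is valid. Take Rxy and set V(φ)={w : xR²w}. Then □□φ at x, so □φ at x, so φ at y, i.e. ∃z(Rxz∧Rzy).
Conversely, on a frame with density the schema holds at every world under every valuation.
Frame condition: \forall x \forall y (Rxy \to \exists z (Rxz \wedge Rzy)).

density: \forall x \forall y (Rxy \to \exists z (Rxz \wedge Rzy))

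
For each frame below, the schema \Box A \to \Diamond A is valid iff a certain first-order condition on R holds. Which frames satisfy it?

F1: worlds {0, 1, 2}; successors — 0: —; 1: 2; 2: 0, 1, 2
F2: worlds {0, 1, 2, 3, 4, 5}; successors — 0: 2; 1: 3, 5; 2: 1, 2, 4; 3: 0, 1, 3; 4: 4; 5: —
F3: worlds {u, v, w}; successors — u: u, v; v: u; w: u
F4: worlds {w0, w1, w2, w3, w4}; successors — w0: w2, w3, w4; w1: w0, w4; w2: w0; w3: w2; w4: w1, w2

This is the axiom for seriality; its first-order frame correspondent is \forall x \exists y Rxy.
F1: fails — world 0 has no successor.
F2: fails — world 5 has no successor.
F3: holds.
F4: holds.

F3, F4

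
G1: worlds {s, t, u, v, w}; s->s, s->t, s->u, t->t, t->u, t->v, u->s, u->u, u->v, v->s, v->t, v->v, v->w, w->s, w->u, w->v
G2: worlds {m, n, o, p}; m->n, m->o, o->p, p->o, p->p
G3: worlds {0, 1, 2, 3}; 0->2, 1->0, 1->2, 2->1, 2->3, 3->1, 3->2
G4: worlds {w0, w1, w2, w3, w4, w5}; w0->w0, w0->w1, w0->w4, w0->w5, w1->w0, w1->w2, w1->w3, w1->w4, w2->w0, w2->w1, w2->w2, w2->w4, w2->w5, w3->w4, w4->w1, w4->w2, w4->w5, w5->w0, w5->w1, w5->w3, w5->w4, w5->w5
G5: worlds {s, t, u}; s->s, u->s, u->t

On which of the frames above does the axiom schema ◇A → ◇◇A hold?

G1

The schema corresponds to a generalized confluence (Geach) condition: ∀x ∀y (xRy → ∃w (y = w ∧ xR²w)).
G1: holds.
G2: fails — mRn but no w with n=w and mR²w.
G3: fails — 0R2 but no w with 2=w and 0R²w.
G4: fails — w1Rw3 but no w with w3=w and w1R²w.
G5: fails — uRt but no w with t=w and uR²w.
Valid on: G1.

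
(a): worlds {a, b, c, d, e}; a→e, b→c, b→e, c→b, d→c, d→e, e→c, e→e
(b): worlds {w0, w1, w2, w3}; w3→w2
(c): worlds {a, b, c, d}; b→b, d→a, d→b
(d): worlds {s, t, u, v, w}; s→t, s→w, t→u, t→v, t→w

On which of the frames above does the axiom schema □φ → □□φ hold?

(b), (c)

The schema corresponds to transitivity: ∀x ∀y ∀z (Rxy ∧ Ryz → Rxz).
(a): fails — Rbc and Rcb but not Rbb.
(b): ✓.
(c): ✓.
(d): fails — Rst and Rtv but not Rsv.
Valid on: (b), (c).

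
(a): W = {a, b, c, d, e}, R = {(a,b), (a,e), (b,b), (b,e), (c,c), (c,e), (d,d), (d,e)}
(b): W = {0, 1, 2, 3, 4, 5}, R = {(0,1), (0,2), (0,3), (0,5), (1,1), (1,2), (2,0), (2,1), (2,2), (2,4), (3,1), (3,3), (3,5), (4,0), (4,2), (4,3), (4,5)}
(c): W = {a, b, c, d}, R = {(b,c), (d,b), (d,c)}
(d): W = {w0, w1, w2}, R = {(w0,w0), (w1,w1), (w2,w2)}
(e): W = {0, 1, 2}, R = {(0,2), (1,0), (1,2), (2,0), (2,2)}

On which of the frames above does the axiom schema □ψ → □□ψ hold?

(a), (c), (d)

This is the axiom for transitivity; its first-order frame correspondent is ∀x ∀y ∀z (Rxy ∧ Ryz → Rxz).
(a): satisfies the condition.
(b): fails — R02 and R20 but not R00.
(c): satisfies the condition.
(d): satisfies the condition.
(e): fails — R02 and R20 but not R00.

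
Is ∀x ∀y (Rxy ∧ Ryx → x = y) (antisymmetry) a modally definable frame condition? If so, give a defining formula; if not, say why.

No — not modally definable

If a class were modally definable it would be closed under surjective bounded morphisms (Goldblatt–Thomason).
The 8-cycle (worlds w0,w1,w2,w3,w4,w5,w6,w7 with w0→w1→w2→w3→w4→w5→w6→w7→w0) is antisymmetric. Sending even-indexed worlds to s and odd-indexed worlds to t is a surjective bounded morphism onto the two-world frame with s↔t, which is not antisymmetric.
So the class is not modally definable.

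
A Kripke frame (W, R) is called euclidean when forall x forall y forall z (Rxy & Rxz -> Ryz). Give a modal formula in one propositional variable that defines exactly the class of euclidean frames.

A defining formula is ◇q → □◇q (the 5 axiom).
Suppose ◇q→□◇q is valid. Take Rxy, Rxz and set V(q)={y}. Then ◇q at x, so □◇q at x, so ◇q at z, so some w with Rzw has q; w=y, i.e. Rzy. By symmetry of the argument, Ryz.

◇q → □◇q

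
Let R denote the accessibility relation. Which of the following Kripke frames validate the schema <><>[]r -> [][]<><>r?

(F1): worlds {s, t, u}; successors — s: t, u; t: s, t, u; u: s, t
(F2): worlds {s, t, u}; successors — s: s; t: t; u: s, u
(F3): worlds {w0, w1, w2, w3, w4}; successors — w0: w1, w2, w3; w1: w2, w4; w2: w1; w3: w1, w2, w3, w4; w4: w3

This is the axiom for a generalized confluence (Geach) condition; its first-order frame correspondent is forall x forall y forall z ((x R^2 y & x R^2 z) -> exists w (yRw & z R^2 w)).
(F1): ✓.
(F2): ✓.
(F3): fails — w0R²w1, w0R²w1 but no w with w1Rw and w1R²w.

(F1), (F2)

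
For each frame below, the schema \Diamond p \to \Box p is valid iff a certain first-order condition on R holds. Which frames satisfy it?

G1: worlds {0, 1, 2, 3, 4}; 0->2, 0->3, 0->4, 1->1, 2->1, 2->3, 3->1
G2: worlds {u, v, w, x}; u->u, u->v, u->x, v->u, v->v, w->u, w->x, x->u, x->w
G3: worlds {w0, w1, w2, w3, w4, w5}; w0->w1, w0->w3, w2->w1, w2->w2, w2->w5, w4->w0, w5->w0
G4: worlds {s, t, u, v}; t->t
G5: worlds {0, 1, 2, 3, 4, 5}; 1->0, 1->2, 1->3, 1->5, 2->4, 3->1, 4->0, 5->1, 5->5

G4

This is the axiom for partial functionality; its first-order frame correspondent is \forall x \forall y \forall z (Rxy \wedge Rxz \to y = z).
G1: fails — 0 sees both 2 and 3.
G2: fails — u sees both u and v.
G3: fails — w0 sees both w1 and w3.
G4: holds.
G5: fails — 1 sees both 0 and 2.
Valid on: G4.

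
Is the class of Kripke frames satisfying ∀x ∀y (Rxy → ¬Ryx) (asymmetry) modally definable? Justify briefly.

Any modally definable frame class is closed under surjective bounded morphisms.
The 4-cycle (worlds a,b,c,d with a→b→c→d→a) is asymmetric. Mapping every world to a single reflexive point • is a surjective bounded morphism, and the reflexive point is not asymmetric (R•• but asymmetry requires ¬R••).
So no modal formula (or set of formulas) defines exactly the asymmetric frames.

No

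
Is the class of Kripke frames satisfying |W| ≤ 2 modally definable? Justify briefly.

Any modally definable frame class is closed under disjoint unions.
Any modal formula valid on each of 3 disjoint one-world frames is valid on their disjoint union (validity is preserved under disjoint unions). Each one-world frame has |W|=1≤2, but the union has |W|=3.
Hence having at most 2 worlds is not modally definable.

Not definable by any modal formula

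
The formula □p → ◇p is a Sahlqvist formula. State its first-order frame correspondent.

Suppose □p→◇p is valid. At any x set V(p)=W. Then □p at x, so ◇p at x, so x has a successor.

Seriality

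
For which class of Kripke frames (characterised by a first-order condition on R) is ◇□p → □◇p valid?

Suppose ◇□p→□◇p is valid. Take Rxy, Rxz and set V(p)={w : Ryw}. Then □p at y so ◇□p at x, so □◇p at x, so ◇p at z, giving w with Rzw and Ryw.

Convergence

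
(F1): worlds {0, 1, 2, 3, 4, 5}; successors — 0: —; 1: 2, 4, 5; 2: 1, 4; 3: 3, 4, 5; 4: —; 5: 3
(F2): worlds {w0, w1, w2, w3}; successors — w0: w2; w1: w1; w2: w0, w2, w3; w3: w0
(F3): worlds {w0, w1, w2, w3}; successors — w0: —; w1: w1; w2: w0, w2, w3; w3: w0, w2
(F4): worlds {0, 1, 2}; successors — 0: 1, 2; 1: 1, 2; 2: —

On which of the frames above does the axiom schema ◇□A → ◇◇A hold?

This is the axiom for a generalized confluence (Geach) condition; its first-order frame correspondent is ∀x ∀y (xRy → ∃w (yRw ∧ xR²w)).
(F1): fails — 1R4 but no w with 4Rw and 1R²w.
(F2): satisfies the condition.
(F3): fails — w2Rw0 but no w with w0Rw and w2R²w.
(F4): fails — 0R2 but no w with 2Rw and 0R²w.
Valid on: (F2).

(F2)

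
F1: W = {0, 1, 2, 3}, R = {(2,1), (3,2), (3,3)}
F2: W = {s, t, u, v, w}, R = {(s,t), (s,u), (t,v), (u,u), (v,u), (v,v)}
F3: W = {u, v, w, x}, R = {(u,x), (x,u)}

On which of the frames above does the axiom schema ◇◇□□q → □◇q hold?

F3

The schema corresponds to a generalized confluence (Geach) condition: ∀x ∀y ∀z ((xR²y ∧ xRz) → ∃w (yR²w ∧ zRw)).
F1: fails — 3R²1, 3R2 but no w with 1R²w and 2Rw.
F2: fails — sR²u, sRt but no w* with uR²w* and tRw*.
F3: holds.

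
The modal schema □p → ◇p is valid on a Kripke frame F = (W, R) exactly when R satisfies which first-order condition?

Seriality

Suppose □p→◇p is valid. At any x set V(p)=W. Then □p at x, so ◇p at x, so x has a successor.
Conversely, on a frame with seriality the schema holds at every world under every valuation.
So the correspondent is seriality.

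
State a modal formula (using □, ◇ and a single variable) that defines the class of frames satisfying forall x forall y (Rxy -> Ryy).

□(□s → s)

The condition is shift-reflexivity. The T□ schema □(□s → s) defines it.
Suppose □(□s→s) is valid. Take Rxy and set V(s)={w : Ryw}. Then at y, □s holds; since □(□s→s) at x, □s→s at y, so s at y, i.e. Ryy.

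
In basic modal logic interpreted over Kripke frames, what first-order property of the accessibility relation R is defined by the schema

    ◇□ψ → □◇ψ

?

Suppose ◇□ψ→□◇ψ is valid. Take Rxy, Rxz and set V(ψ)={w : Ryw}. Then □ψ at y so ◇□ψ at x, so □◇ψ at x, so ◇ψ at z, giving w with Rzw and Ryw.
The converse is a direct semantic check.
So the correspondent is convergence.

convergence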